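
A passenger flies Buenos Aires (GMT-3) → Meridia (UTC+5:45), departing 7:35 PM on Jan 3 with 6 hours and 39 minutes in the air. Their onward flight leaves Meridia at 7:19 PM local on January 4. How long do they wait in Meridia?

8 hours 20 minutes

Convert departure to UTC: 7:35 PM + 3:00 = 10:35 PM UTC on Jan 3.
Add 6 hours 39 minutes flight time → 5:14 AM UTC (Jan 4).
Meridia is UTC+5:45, so local arrival = 5:14 AM + 5:45 = 10:59 AM on Jan 4.
Layover = 7:19 PM − 10:59 AM = 8 hours 20 minutes.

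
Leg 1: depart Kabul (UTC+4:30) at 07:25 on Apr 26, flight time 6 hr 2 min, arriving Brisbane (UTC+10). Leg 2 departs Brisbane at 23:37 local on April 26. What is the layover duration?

Convert departure to UTC: 07:25 − 4:30 = 02:55 UTC on Apr 26.
Add 6 hours 2 minutes flight time → 08:57 UTC.
Brisbane is UTC+10:00, so local arrival = 08:57 + 10:00 = 18:57 on Apr 26.
Layover = 23:37 − 18:57 = 4 hours 40 minutes.

4 hours 40 minutes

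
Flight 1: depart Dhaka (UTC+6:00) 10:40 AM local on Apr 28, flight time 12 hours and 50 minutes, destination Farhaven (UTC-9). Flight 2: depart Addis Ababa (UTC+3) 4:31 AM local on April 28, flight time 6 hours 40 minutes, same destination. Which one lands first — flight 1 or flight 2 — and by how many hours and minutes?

Flight 1 in UTC: 10:40 AM − 6:00 = 4:40 AM on Apr 28.
+12 hours and 50 minutes → arrive 5:30 PM UTC on Apr 28.
Flight 2 in UTC: 4:31 AM − 3:00 = 1:31 AM on Apr 28.
+6 hours 40 minutes → arrive 8:11 AM UTC on Apr 28.
Flight 2 lands earlier by 9 hours 19 minutes.

the second, by 9 hours 19 minutes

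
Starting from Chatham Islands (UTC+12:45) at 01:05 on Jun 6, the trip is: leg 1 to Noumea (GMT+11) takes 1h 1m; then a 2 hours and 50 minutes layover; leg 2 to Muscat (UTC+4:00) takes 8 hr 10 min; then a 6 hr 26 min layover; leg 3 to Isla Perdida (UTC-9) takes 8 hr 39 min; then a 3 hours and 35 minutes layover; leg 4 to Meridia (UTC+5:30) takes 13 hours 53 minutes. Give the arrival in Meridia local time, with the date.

14:24 on June 7

Convert departure to UTC: 01:05 − 12:45 = 12:20 UTC on Jun 5.
Add 1 hour 1 minute leg 1 → 13:21 UTC.
Add 2 hours 50 minutes layover in Noumea → 16:11 UTC.
Add 8 hours 10 minutes leg 2 → 00:21 UTC (Jun 6).
Add 6 hours and 26 minutes layover in Muscat → 06:47 UTC.
Add 8 hours 39 minutes leg 3 → 15:26 UTC.
Add 3 hours and 35 minutes layover in Isla Perdida → 19:01 UTC.
Add 13 hours 53 minutes leg 4 → 08:54 UTC (Jun 7).
Meridia is UTC+5:30, so local arrival = 08:54 + 5:30 = 14:24 on Jun 7.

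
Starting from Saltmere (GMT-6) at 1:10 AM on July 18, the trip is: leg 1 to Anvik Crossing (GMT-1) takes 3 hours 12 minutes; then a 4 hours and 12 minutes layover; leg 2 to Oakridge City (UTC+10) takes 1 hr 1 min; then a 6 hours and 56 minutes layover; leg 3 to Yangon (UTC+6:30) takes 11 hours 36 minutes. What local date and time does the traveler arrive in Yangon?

Convert departure to UTC: 1:10 AM + 6:00 = 7:10 AM UTC on Jul 18.
Add 3 hours and 12 minutes leg 1 → 10:22 AM UTC.
Add 4 hours 12 minutes layover in Anvik Crossing → 2:34 PM UTC.
Add 1 hour and 1 minute leg 2 → 3:35 PM UTC.
Add 6 hours and 56 minutes layover in Oakridge City → 10:31 PM UTC.
Add 11 hours and 36 minutes leg 3 → 10:07 AM UTC (Jul 19).
Yangon is UTC+6:30, so local arrival = 10:07 AM + 6:30 = 4:37 PM on Jul 19.

4:37 PM on July 19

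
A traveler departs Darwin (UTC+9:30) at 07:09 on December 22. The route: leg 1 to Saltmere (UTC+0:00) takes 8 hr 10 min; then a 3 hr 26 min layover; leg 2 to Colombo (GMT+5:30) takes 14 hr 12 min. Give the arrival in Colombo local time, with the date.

04:57 on December 23

Convert departure to UTC: 07:09 − 9:30 = 21:39 UTC on Dec 21.
Add 8 hours and 10 minutes leg 1 → 05:49 UTC (Dec 22).
Add 3 hours 26 minutes layover in Saltmere → 09:15 UTC.
Add 14 hours 12 minutes leg 2 → 23:27 UTC.
Colombo is UTC+5:30, so local arrival = 23:27 + 5:30 = 04:57 on Dec 23.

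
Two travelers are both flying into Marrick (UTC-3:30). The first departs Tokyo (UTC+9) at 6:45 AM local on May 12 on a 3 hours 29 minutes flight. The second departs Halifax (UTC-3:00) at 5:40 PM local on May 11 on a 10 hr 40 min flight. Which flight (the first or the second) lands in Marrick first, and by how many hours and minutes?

the first, by 6 hours 6 minutes

Flight 1 in UTC: 6:45 AM − 9:00 = 9:45 PM on May 11.
+3 hours 29 minutes → arrive 1:14 AM UTC on May 12.
Flight 2 in UTC: 5:40 PM + 3:00 = 8:40 PM on May 11.
+10 hours and 40 minutes → arrive 7:20 AM UTC on May 12.
Flight 1 lands earlier by 6 hours 6 minutes.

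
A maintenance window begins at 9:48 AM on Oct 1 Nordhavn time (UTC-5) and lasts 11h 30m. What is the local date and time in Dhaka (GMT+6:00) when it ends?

8:18 AM on Oct 2

Dhaka is 11:00 ahead of Nordhavn.
After 11 hours 30 minutes it is 9:18 PM in Nordhavn.
Shift by the zone difference: 9:18 PM + 11:00 = 8:18 AM on Oct 2 in Dhaka.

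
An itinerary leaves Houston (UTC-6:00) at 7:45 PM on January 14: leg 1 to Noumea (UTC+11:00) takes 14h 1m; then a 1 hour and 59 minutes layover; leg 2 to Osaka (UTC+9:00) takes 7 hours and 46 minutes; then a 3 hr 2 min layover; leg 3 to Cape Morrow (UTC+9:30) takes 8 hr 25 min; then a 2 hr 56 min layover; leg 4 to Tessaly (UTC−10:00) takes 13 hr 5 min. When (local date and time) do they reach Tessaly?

6:59 PM on Jan 16

Convert departure to UTC: 7:45 PM + 6:00 = 1:45 AM UTC on Jan 15.
Add 14 hours 1 minute leg 1 → 3:46 PM UTC.
Add 1 hour 59 minutes layover in Noumea → 5:45 PM UTC.
Add 7 hours and 46 minutes leg 2 → 1:31 AM UTC (Jan 16).
Add 3 hours 2 minutes layover in Osaka → 4:33 AM UTC.
Add 8 hours 25 minutes leg 3 → 12:58 PM UTC.
Add 2 hours and 56 minutes layover in Cape Morrow → 3:54 PM UTC.
Add 13 hours 5 minutes leg 4 → 4:59 AM UTC (Jan 17).
Tessaly is UTC−10:00, so local arrival = 4:59 AM − 10:00 = 6:59 PM on Jan 16.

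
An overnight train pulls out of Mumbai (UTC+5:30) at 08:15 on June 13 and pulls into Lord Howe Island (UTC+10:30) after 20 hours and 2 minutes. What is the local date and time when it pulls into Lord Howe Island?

Lord Howe Island is 5:00 ahead of Mumbai.
After 20 hours and 2 minutes it is 04:17 (Jun 14) in Mumbai.
Shift by the zone difference: 04:17 + 5:00 = 09:17 on Jun 14 in Lord Howe Island.

09:17 on June 14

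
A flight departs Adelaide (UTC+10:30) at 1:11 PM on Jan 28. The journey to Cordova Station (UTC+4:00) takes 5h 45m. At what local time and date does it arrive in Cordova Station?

12:26 PM on Jan 28

Convert departure to UTC: 1:11 PM − 10:30 = 2:41 AM UTC on Jan 28.
Add 5 hours 45 minutes travel time → 8:26 AM UTC.
Cordova Station is UTC+4:00, so local arrival = 8:26 AM + 4:00 = 12:26 PM on Jan 28.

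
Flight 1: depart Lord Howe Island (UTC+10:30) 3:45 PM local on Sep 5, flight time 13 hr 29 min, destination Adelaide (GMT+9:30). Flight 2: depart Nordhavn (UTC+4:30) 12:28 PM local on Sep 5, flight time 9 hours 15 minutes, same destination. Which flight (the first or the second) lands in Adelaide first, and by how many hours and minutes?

Flight 1 in UTC: 3:45 PM − 10:30 = 5:15 AM on Sep 5.
+13 hours 29 minutes → arrive 6:44 PM UTC on Sep 5.
Flight 2 in UTC: 12:28 PM − 4:30 = 7:58 AM on Sep 5.
+9 hours and 15 minutes → arrive 5:13 PM UTC on Sep 5.
Flight 2 lands earlier by 1 hour 31 minutes.

the second, by 1 hour 31 minutes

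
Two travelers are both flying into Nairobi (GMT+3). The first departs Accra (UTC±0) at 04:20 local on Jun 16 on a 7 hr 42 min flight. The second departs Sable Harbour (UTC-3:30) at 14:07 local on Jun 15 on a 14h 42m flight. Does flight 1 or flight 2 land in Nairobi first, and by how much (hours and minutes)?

Flight 1 departs at 04:20 UTC (Jun 16).
+7 hours and 42 minutes → arrive 12:02 UTC on Jun 16.
Flight 2 in UTC: 14:07 + 3:30 = 17:37 on Jun 15.
+14 hours and 42 minutes → arrive 08:19 UTC on Jun 16.
Flight 2 lands earlier by 3 hours 43 minutes.

the second, by 3 hours 43 minutes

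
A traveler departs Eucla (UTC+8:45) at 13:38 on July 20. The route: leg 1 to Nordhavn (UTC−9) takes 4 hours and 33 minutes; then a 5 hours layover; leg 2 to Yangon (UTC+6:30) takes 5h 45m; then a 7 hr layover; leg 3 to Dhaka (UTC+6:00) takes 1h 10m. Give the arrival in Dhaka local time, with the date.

Convert departure to UTC: 13:38 − 8:45 = 04:53 UTC on Jul 20.
Add 4 hours and 33 minutes leg 1 → 09:26 UTC.
Add 5 hours layover in Nordhavn → 14:26 UTC.
Add 5 hours 45 minutes leg 2 → 20:11 UTC.
Add 7 hours layover in Yangon → 03:11 UTC (Jul 21).
Add 1 hour 10 minutes leg 3 → 04:21 UTC.
Dhaka is UTC+6:00, so local arrival = 04:21 + 6:00 = 10:21 on Jul 21.

10:21 on July 21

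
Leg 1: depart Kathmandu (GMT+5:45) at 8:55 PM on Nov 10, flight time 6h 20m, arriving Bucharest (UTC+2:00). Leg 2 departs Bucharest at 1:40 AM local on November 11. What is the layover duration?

Convert departure to UTC: 8:55 PM − 5:45 = 3:10 PM UTC on Nov 10.
Add 6 hours 20 minutes flight time → 9:30 PM UTC.
Bucharest is UTC+2:00, so local arrival = 9:30 PM + 2:00 = 11:30 PM on Nov 10.
Layover = 1:40 AM − 11:30 PM (+1 day) = 2 hours 10 minutes.

2 hours 10 minutes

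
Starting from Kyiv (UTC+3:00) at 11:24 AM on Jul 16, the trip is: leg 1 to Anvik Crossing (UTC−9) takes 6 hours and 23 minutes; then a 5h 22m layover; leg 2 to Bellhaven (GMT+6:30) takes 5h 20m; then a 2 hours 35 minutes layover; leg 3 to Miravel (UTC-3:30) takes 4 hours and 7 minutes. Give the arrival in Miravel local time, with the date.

4:41 AM on Jul 17

Convert departure to UTC: 11:24 AM − 3:00 = 8:24 AM UTC on Jul 16.
Add 6 hours and 23 minutes leg 1 → 2:47 PM UTC.
Add 5 hours and 22 minutes layover in Anvik Crossing → 8:09 PM UTC.
Add 5 hours and 20 minutes leg 2 → 1:29 AM UTC (Jul 17).
Add 2 hours 35 minutes layover in Bellhaven → 4:04 AM UTC.
Add 4 hours 7 minutes leg 3 → 8:11 AM UTC.
Miravel is UTC−3:30, so local arrival = 8:11 AM − 3:30 = 4:41 AM on Jul 17.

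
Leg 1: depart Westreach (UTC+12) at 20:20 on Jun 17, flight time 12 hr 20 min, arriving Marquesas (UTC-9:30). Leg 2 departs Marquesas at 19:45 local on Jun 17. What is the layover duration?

Convert departure to UTC: 20:20 − 12:00 = 08:20 UTC on Jun 17.
Add 12 hours 20 minutes flight time → 20:40 UTC.
Marquesas is UTC−9:30, so local arrival = 20:40 − 9:30 = 11:10 on Jun 17.
Layover = 19:45 − 11:10 = 8 hours 35 minutes.

8 hours 35 minutes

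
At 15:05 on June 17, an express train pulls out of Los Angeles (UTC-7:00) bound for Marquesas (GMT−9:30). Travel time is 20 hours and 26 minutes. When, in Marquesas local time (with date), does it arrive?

Marquesas is 2:30 behind Los Angeles.
After 20 hours 26 minutes it is 11:31 (Jun 18) in Los Angeles.
Shift by the zone difference: 11:31 − 2:30 = 09:01 on Jun 18 in Marquesas.

09:01 on Jun 18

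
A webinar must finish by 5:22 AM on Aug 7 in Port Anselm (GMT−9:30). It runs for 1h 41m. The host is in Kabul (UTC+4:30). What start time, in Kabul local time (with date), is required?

5:41 PM on August 7

Target end time in UTC: 5:22 AM + 9:30 = 2:52 PM on Aug 7.
Subtract 1 hour and 41 minutes → start 1:11 PM UTC on Aug 7.
Kabul is UTC+4:30: 1:11 PM + 4:30 = 5:41 PM on Aug 7.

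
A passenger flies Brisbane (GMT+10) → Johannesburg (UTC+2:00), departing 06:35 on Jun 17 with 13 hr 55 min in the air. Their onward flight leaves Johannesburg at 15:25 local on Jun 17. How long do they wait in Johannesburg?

Convert departure to UTC: 06:35 − 10:00 = 20:35 UTC on Jun 16.
Add 13 hours and 55 minutes flight time → 10:30 UTC (Jun 17).
Johannesburg is UTC+2:00, so local arrival = 10:30 + 2:00 = 12:30 on Jun 17.
Layover = 15:25 − 12:30 = 2 hours 55 minutes.

2 hours 55 minutes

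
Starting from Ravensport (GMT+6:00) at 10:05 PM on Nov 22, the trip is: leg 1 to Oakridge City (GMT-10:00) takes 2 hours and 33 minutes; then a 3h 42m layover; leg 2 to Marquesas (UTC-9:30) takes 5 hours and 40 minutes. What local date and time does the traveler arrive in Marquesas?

Convert departure to UTC: 10:05 PM − 6:00 = 4:05 PM UTC on Nov 22.
Add 2 hours and 33 minutes leg 1 → 6:38 PM UTC.
Add 3 hours 42 minutes layover in Oakridge City → 10:20 PM UTC.
Add 5 hours 40 minutes leg 2 → 4:00 AM UTC (Nov 23).
Marquesas is UTC−9:30, so local arrival = 4:00 AM − 9:30 = 6:30 PM on Nov 22.

6:30 PM on November 22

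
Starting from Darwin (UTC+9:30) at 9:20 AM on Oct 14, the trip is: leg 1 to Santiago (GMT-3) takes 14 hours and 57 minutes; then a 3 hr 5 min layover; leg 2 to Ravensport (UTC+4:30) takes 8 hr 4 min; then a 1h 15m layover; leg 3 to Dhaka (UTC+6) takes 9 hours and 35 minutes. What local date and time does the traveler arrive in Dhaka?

Convert departure to UTC: 9:20 AM − 9:30 = 11:50 PM UTC on Oct 13.
Add 14 hours 57 minutes leg 1 → 2:47 PM UTC (Oct 14).
Add 3 hours 5 minutes layover in Santiago → 5:52 PM UTC.
Add 8 hours 4 minutes leg 2 → 1:56 AM UTC (Oct 15).
Add 1 hour 15 minutes layover in Ravensport → 3:11 AM UTC.
Add 9 hours 35 minutes leg 3 → 12:46 PM UTC.
Dhaka is UTC+6:00, so local arrival = 12:46 PM + 6:00 = 6:46 PM on Oct 15.

6:46 PM on Oct 15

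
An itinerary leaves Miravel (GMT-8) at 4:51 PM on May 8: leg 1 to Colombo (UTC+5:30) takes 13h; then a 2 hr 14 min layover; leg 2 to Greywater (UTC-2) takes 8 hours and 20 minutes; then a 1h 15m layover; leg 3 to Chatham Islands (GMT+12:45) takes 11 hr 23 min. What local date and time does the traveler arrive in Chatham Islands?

1:48 AM on May 11

Convert departure to UTC: 4:51 PM + 8:00 = 12:51 AM UTC on May 9.
Add 13 hours leg 1 → 1:51 PM UTC.
Add 2 hours and 14 minutes layover in Colombo → 4:05 PM UTC.
Add 8 hours and 20 minutes leg 2 → 12:25 AM UTC (May 10).
Add 1 hour and 15 minutes layover in Greywater → 1:40 AM UTC.
Add 11 hours 23 minutes leg 3 → 1:03 PM UTC.
Chatham Islands is UTC+12:45, so local arrival = 1:03 PM + 12:45 = 1:48 AM on May 11.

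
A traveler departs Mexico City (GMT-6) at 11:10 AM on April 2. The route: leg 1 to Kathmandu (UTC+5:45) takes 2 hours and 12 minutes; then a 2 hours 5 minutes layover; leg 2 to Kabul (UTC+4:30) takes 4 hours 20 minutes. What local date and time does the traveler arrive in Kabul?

Convert departure to UTC: 11:10 AM + 6:00 = 5:10 PM UTC on Apr 2.
Add 2 hours and 12 minutes leg 1 → 7:22 PM UTC.
Add 2 hours and 5 minutes layover in Kathmandu → 9:27 PM UTC.
Add 4 hours and 20 minutes leg 2 → 1:47 AM UTC (Apr 3).
Kabul is UTC+4:30, so local arrival = 1:47 AM + 4:30 = 6:17 AM on Apr 3.

6:17 AM on April 3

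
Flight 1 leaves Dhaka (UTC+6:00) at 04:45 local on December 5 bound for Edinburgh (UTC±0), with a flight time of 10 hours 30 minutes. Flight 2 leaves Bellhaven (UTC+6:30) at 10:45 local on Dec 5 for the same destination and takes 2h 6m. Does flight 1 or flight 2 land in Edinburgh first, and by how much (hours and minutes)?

the second, by 2 hours 54 minutes

Flight 1 in UTC: 04:45 − 6:00 = 22:45 on Dec 4.
+10 hours 30 minutes → arrive 09:15 UTC on Dec 5.
Flight 2 in UTC: 10:45 − 6:30 = 04:15 on Dec 5.
+2 hours 6 minutes → arrive 06:21 UTC on Dec 5.
Flight 2 lands earlier by 2 hours 54 minutes.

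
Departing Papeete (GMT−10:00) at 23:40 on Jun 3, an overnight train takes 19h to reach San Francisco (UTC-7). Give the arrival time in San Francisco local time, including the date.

Convert departure to UTC: 23:40 + 10:00 = 09:40 UTC on Jun 4.
Add 19 hours travel time → 04:40 UTC (Jun 5).
San Francisco is UTC−7:00, so local arrival = 04:40 − 7:00 = 21:40 on Jun 4.

21:40 on Jun 4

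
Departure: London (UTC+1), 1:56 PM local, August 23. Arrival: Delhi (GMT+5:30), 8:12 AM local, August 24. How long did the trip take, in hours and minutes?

Departure in UTC: 1:56 PM − 1:00 = 12:56 PM on Aug 23.
Arrival in UTC: 8:12 AM − 5:30 = 2:42 AM on Aug 24.
Elapsed = 2:42 AM − 12:56 PM (+1 day) = 13 hours 46 minutes.

13 hours 46 minutes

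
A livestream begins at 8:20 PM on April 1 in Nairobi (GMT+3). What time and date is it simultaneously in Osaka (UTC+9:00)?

In UTC: 8:20 PM − 3:00 = 5:20 PM on Apr 1.
Osaka is UTC+9:00: 5:20 PM + 9:00 = 2:20 AM on Apr 2.

2:20 AM on April 2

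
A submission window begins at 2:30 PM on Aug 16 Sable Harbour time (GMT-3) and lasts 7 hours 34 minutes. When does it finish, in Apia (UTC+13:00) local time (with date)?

Apia is 16:00 ahead of Sable Harbour.
After 7 hours 34 minutes it is 10:04 PM in Sable Harbour.
Shift by the zone difference: 10:04 PM + 16:00 = 2:04 PM on Aug 17 in Apia.

2:04 PM on August 17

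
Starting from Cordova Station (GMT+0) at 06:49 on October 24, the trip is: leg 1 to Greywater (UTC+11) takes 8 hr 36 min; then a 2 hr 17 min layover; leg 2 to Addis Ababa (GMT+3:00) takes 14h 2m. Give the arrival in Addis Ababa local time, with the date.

10:44 on October 25

Cordova Station is at UTC+0, so departure is already 06:49 UTC on Oct 24.
Add 8 hours 36 minutes leg 1 → 15:25 UTC.
Add 2 hours and 17 minutes layover in Greywater → 17:42 UTC.
Add 14 hours 2 minutes leg 2 → 07:44 UTC (Oct 25).
Addis Ababa is UTC+3:00, so local arrival = 07:44 + 3:00 = 10:44 on Oct 25.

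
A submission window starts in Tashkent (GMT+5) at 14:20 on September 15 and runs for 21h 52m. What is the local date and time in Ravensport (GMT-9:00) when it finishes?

22:12 on September 15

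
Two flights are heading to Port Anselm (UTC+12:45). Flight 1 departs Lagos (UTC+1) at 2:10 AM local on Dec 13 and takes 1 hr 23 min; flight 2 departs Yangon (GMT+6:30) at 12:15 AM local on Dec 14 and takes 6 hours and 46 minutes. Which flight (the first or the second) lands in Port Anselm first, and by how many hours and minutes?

Flight 1 in UTC: 2:10 AM − 1:00 = 1:10 AM on Dec 13.
+1 hour and 23 minutes → arrive 2:33 AM UTC on Dec 13.
Flight 2 in UTC: 12:15 AM − 6:30 = 5:45 PM on Dec 13.
+6 hours 46 minutes → arrive 12:31 AM UTC on Dec 14.
Flight 1 lands earlier by 21 hours 58 minutes.

the first, by 21 hours 58 minutes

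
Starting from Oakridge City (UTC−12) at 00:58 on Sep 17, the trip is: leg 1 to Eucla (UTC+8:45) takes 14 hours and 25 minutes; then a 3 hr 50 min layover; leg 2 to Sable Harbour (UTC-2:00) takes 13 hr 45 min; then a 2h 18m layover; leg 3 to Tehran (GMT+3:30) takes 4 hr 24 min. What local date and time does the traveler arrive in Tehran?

07:10 on Sep 19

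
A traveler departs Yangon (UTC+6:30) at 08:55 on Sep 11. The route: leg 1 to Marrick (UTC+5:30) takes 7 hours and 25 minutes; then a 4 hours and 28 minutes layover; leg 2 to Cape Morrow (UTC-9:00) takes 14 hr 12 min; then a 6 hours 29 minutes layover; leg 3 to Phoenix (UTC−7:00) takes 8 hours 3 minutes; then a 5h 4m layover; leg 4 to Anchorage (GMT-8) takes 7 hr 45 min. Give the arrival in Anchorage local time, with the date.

23:51 on September 12

Convert departure to UTC: 08:55 − 6:30 = 02:25 UTC on Sep 11.
Add 7 hours and 25 minutes leg 1 → 09:50 UTC.
Add 4 hours 28 minutes layover in Marrick → 14:18 UTC.
Add 14 hours and 12 minutes leg 2 → 04:30 UTC (Sep 12).
Add 6 hours and 29 minutes layover in Cape Morrow → 10:59 UTC.
Add 8 hours 3 minutes leg 3 → 19:02 UTC.
Add 5 hours 4 minutes layover in Phoenix → 00:06 UTC (Sep 13).
Add 7 hours 45 minutes leg 4 → 07:51 UTC.
Anchorage is UTC−8:00, so local arrival = 07:51 − 8:00 = 23:51 on Sep 12.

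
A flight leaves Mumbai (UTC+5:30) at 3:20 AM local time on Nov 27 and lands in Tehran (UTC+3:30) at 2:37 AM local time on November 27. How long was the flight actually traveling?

1 hour 17 minutes

Tehran is 2:00 behind Mumbai.
Clock-face elapsed time (ignoring zones) is −43 minutes.
Actual elapsed = −43 minutes + 2:00 = 1 hour 17 minutes.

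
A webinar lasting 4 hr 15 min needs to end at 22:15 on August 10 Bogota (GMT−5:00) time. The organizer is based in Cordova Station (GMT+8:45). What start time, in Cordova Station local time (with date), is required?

07:45 on August 11

Target end time in UTC: 22:15 + 5:00 = 03:15 on Aug 11.
Subtract 4 hours 15 minutes → start 23:00 UTC on Aug 10.
Cordova Station is UTC+8:45: 23:00 + 8:45 = 07:45 on Aug 11.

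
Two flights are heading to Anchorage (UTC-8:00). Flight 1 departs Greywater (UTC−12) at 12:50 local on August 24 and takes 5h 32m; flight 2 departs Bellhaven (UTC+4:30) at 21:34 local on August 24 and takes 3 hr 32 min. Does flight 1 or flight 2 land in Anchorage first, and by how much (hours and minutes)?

Flight 1 in UTC: 12:50 + 12:00 = 00:50 on Aug 25.
+5 hours and 32 minutes → arrive 06:22 UTC on Aug 25.
Flight 2 in UTC: 21:34 − 4:30 = 17:04 on Aug 24.
+3 hours 32 minutes → arrive 20:36 UTC on Aug 24.
Flight 2 lands earlier by 9 hours 46 minutes.

the second, by 9 hours 46 minutes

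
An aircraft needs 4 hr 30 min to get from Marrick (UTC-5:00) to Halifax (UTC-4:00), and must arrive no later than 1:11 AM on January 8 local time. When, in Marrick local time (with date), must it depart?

7:41 PM on January 7

Target arrival in UTC: 1:11 AM + 4:00 = 5:11 AM on Jan 8.
Subtract 4 hours 30 minutes → departure 12:41 AM UTC on Jan 8.
Marrick is UTC−5:00: 12:41 AM − 5:00 = 7:41 PM on Jan 7.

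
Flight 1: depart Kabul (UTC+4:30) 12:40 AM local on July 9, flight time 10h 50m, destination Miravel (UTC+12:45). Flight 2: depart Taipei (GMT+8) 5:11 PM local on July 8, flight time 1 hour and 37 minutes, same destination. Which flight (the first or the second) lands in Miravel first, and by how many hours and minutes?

Flight 1 in UTC: 12:40 AM − 4:30 = 8:10 PM on Jul 8.
+10 hours 50 minutes → arrive 7:00 AM UTC on Jul 9.
Flight 2 in UTC: 5:11 PM − 8:00 = 9:11 AM on Jul 8.
+1 hour and 37 minutes → arrive 10:48 AM UTC on Jul 8.
Flight 2 lands earlier by 20 hours 12 minutes.

the second, by 20 hours 12 minutes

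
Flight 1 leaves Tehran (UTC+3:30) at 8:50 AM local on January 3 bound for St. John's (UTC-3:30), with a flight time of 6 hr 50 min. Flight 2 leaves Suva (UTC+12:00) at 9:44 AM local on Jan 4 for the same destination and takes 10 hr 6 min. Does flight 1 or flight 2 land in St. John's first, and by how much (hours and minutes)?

Flight 1 in UTC: 8:50 AM − 3:30 = 5:20 AM on Jan 3.
+6 hours and 50 minutes → arrive 12:10 PM UTC on Jan 3.
Flight 2 in UTC: 9:44 AM − 12:00 = 9:44 PM on Jan 3.
+10 hours and 6 minutes → arrive 7:50 AM UTC on Jan 4.
Flight 1 lands earlier by 19 hours 40 minutes.

the first, by 19 hours 40 minutes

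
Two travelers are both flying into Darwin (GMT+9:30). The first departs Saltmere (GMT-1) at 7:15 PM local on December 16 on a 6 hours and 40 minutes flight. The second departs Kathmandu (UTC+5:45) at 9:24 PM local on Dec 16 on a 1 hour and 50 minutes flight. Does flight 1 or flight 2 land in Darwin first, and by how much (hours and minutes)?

Flight 1 in UTC: 7:15 PM + 1:00 = 8:15 PM on Dec 16.
+6 hours 40 minutes → arrive 2:55 AM UTC on Dec 17.
Flight 2 in UTC: 9:24 PM − 5:45 = 3:39 PM on Dec 16.
+1 hour 50 minutes → arrive 5:29 PM UTC on Dec 16.
Flight 2 lands earlier by 9 hours 26 minutes.

the second, by 9 hours 26 minutes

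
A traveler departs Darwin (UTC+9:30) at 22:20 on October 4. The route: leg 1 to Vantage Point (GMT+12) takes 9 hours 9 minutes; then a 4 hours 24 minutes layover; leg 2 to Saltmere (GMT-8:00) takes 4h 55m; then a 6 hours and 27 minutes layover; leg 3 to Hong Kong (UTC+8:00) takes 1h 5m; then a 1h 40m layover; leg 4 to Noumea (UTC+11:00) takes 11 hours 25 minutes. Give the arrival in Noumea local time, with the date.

Convert departure to UTC: 22:20 − 9:30 = 12:50 UTC on Oct 4.
Add 9 hours and 9 minutes leg 1 → 21:59 UTC.
Add 4 hours and 24 minutes layover in Vantage Point → 02:23 UTC (Oct 5).
Add 4 hours 55 minutes leg 2 → 07:18 UTC.
Add 6 hours 27 minutes layover in Saltmere → 13:45 UTC.
Add 1 hour and 5 minutes leg 3 → 14:50 UTC.
Add 1 hour and 40 minutes layover in Hong Kong → 16:30 UTC.
Add 11 hours and 25 minutes leg 4 → 03:55 UTC (Oct 6).
Noumea is UTC+11:00, so local arrival = 03:55 + 11:00 = 14:55 on Oct 6.

14:55 on October 6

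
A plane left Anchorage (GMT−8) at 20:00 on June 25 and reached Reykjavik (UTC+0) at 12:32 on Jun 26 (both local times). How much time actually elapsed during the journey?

8 hours 32 minutes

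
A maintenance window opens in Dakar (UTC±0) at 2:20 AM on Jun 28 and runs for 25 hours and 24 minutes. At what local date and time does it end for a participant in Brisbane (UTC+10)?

1:44 PM on Jun 29

Dakar is at UTC+0, so start is already 2:20 AM UTC on Jun 28.
Add 25 hours and 24 minutes duration → 3:44 AM UTC (Jun 29).
Brisbane is UTC+10:00, so local end time = 3:44 AM + 10:00 = 1:44 PM on Jun 29.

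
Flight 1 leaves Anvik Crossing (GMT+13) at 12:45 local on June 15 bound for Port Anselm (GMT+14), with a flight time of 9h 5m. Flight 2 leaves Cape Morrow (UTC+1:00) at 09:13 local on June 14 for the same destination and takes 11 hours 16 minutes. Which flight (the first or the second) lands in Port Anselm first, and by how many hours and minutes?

Flight 1 in UTC: 12:45 − 13:00 = 23:45 on Jun 14.
+9 hours and 5 minutes → arrive 08:50 UTC on Jun 15.
Flight 2 in UTC: 09:13 − 1:00 = 08:13 on Jun 14.
+11 hours and 16 minutes → arrive 19:29 UTC on Jun 14.
Flight 2 lands earlier by 13 hours 21 minutes.

the second, by 13 hours 21 minutes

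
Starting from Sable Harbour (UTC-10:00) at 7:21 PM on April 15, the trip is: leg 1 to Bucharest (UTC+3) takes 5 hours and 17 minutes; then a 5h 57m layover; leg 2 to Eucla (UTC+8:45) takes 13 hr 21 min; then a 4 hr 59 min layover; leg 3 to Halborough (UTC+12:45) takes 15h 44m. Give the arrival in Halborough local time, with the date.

Convert departure to UTC: 7:21 PM + 10:00 = 5:21 AM UTC on Apr 16.
Add 5 hours 17 minutes leg 1 → 10:38 AM UTC.
Add 5 hours and 57 minutes layover in Bucharest → 4:35 PM UTC.
Add 13 hours 21 minutes leg 2 → 5:56 AM UTC (Apr 17).
Add 4 hours 59 minutes layover in Eucla → 10:55 AM UTC.
Add 15 hours 44 minutes leg 3 → 2:39 AM UTC (Apr 18).
Halborough is UTC+12:45, so local arrival = 2:39 AM + 12:45 = 3:24 PM on Apr 18.

3:24 PM on Apr 18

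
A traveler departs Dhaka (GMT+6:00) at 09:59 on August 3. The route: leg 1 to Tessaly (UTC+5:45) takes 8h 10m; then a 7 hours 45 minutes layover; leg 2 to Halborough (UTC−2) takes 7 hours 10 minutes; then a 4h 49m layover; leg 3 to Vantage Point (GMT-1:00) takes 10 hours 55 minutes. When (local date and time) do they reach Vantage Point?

17:48 on August 4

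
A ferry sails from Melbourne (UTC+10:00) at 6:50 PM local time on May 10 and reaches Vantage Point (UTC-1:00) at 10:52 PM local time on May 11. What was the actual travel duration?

Vantage Point is 11:00 behind Melbourne.
Clock-face elapsed time (ignoring zones) is 28 hours 2 minutes.
Actual elapsed = 28 hours 2 minutes + 11:00 = 39 hours 2 minutes.

39 hours 2 minutes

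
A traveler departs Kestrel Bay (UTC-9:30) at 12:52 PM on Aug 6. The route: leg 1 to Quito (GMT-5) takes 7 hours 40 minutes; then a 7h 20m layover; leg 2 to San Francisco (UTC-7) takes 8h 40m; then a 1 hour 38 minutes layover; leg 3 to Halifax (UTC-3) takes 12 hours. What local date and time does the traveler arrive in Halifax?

8:40 AM on Aug 8

Convert departure to UTC: 12:52 PM + 9:30 = 10:22 PM UTC on Aug 6.
Add 7 hours and 40 minutes leg 1 → 6:02 AM UTC (Aug 7).
Add 7 hours 20 minutes layover in Quito → 1:22 PM UTC.
Add 8 hours 40 minutes leg 2 → 10:02 PM UTC.
Add 1 hour and 38 minutes layover in San Francisco → 11:40 PM UTC.
Add 12 hours leg 3 → 11:40 AM UTC (Aug 8).
Halifax is UTC−3:00, so local arrival = 11:40 AM − 3:00 = 8:40 AM on Aug 8.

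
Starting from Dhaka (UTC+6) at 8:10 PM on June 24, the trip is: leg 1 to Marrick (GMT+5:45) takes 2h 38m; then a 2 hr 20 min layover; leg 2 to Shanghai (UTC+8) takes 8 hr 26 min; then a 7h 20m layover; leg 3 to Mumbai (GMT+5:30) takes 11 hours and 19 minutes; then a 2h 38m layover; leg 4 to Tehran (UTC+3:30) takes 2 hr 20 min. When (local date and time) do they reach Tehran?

6:41 AM on June 26

Convert departure to UTC: 8:10 PM − 6:00 = 2:10 PM UTC on Jun 24.
Add 2 hours and 38 minutes leg 1 → 4:48 PM UTC.
Add 2 hours 20 minutes layover in Marrick → 7:08 PM UTC.
Add 8 hours and 26 minutes leg 2 → 3:34 AM UTC (Jun 25).
Add 7 hours 20 minutes layover in Shanghai → 10:54 AM UTC.
Add 11 hours and 19 minutes leg 3 → 10:13 PM UTC.
Add 2 hours and 38 minutes layover in Mumbai → 12:51 AM UTC (Jun 26).
Add 2 hours 20 minutes leg 4 → 3:11 AM UTC.
Tehran is UTC+3:30, so local arrival = 3:11 AM + 3:30 = 6:41 AM on Jun 26.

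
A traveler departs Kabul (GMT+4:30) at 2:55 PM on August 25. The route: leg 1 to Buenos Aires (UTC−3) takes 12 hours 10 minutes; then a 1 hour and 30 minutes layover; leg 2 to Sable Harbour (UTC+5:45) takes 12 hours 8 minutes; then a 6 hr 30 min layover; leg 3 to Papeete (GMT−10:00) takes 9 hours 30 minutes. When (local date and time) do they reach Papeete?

6:13 PM on Aug 26

Convert departure to UTC: 2:55 PM − 4:30 = 10:25 AM UTC on Aug 25.
Add 12 hours and 10 minutes leg 1 → 10:35 PM UTC.
Add 1 hour and 30 minutes layover in Buenos Aires → 12:05 AM UTC (Aug 26).
Add 12 hours 8 minutes leg 2 → 12:13 PM UTC.
Add 6 hours 30 minutes layover in Sable Harbour → 6:43 PM UTC.
Add 9 hours and 30 minutes leg 3 → 4:13 AM UTC (Aug 27).
Papeete is UTC−10:00, so local arrival = 4:13 AM − 10:00 = 6:13 PM on Aug 26.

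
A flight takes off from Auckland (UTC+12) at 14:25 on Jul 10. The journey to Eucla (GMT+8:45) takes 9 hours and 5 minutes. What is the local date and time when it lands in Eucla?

20:15 on July 10

Convert departure to UTC: 14:25 − 12:00 = 02:25 UTC on Jul 10.
Add 9 hours 5 minutes travel time → 11:30 UTC.
Eucla is UTC+8:45, so local arrival = 11:30 + 8:45 = 20:15 on Jul 10.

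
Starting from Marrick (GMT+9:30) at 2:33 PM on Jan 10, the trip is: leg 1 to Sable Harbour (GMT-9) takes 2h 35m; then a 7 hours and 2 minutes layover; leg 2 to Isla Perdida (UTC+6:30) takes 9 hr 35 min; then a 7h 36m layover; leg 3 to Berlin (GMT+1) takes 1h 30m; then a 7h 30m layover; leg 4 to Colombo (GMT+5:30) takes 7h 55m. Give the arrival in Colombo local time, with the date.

Convert departure to UTC: 2:33 PM − 9:30 = 5:03 AM UTC on Jan 10.
Add 2 hours and 35 minutes leg 1 → 7:38 AM UTC.
Add 7 hours and 2 minutes layover in Sable Harbour → 2:40 PM UTC.
Add 9 hours and 35 minutes leg 2 → 12:15 AM UTC (Jan 11).
Add 7 hours and 36 minutes layover in Isla Perdida → 7:51 AM UTC.
Add 1 hour and 30 minutes leg 3 → 9:21 AM UTC.
Add 7 hours 30 minutes layover in Berlin → 4:51 PM UTC.
Add 7 hours 55 minutes leg 4 → 12:46 AM UTC (Jan 12).
Colombo is UTC+5:30, so local arrival = 12:46 AM + 5:30 = 6:16 AM on Jan 12.

6:16 AM on January 12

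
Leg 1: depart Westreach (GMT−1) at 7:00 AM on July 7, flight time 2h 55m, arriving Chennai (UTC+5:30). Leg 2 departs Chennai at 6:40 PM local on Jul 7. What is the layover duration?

2 hours 15 minutes

Convert departure to UTC: 7:00 AM + 1:00 = 8:00 AM UTC on Jul 7.
Add 2 hours 55 minutes flight time → 10:55 AM UTC.
Chennai is UTC+5:30, so local arrival = 10:55 AM + 5:30 = 4:25 PM on Jul 7.
Layover = 6:40 PM − 4:25 PM = 2 hours 15 minutes.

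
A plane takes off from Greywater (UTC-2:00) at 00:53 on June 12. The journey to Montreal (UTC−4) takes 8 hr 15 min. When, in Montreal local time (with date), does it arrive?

07:08 on June 12

Montreal is 2:00 behind Greywater.
After 8 hours and 15 minutes it is 09:08 in Greywater.
Shift by the zone difference: 09:08 − 2:00 = 07:08 on Jun 12 in Montreal.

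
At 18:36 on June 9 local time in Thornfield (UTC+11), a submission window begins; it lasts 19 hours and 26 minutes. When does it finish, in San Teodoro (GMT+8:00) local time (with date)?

11:02 on June 10

Convert start to UTC: 18:36 − 11:00 = 07:36 UTC on Jun 9.
Add 19 hours and 26 minutes duration → 03:02 UTC (Jun 10).
San Teodoro is UTC+8:00, so local end time = 03:02 + 8:00 = 11:02 on Jun 10.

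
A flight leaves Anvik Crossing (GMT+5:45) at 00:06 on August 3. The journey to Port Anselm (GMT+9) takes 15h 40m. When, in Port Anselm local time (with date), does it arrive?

19:01 on Aug 3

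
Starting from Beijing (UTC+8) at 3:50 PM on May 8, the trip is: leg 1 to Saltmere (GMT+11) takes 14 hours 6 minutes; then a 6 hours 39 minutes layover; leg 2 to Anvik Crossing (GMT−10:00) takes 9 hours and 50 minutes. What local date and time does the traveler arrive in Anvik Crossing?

4:25 AM on May 9

Convert departure to UTC: 3:50 PM − 8:00 = 7:50 AM UTC on May 8.
Add 14 hours and 6 minutes leg 1 → 9:56 PM UTC.
Add 6 hours 39 minutes layover in Saltmere → 4:35 AM UTC (May 9).
Add 9 hours and 50 minutes leg 2 → 2:25 PM UTC.
Anvik Crossing is UTC−10:00, so local arrival = 2:25 PM − 10:00 = 4:25 AM on May 9.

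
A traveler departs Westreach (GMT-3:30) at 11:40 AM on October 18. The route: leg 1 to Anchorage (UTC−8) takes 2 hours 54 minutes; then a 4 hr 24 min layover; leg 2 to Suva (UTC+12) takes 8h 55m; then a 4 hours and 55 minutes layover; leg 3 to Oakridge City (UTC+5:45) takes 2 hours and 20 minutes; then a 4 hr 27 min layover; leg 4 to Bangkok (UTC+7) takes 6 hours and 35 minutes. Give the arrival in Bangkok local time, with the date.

8:40 AM on Oct 20

Convert departure to UTC: 11:40 AM + 3:30 = 3:10 PM UTC on Oct 18.
Add 2 hours 54 minutes leg 1 → 6:04 PM UTC.
Add 4 hours 24 minutes layover in Anchorage → 10:28 PM UTC.
Add 8 hours and 55 minutes leg 2 → 7:23 AM UTC (Oct 19).
Add 4 hours 55 minutes layover in Suva → 12:18 PM UTC.
Add 2 hours and 20 minutes leg 3 → 2:38 PM UTC.
Add 4 hours 27 minutes layover in Oakridge City → 7:05 PM UTC.
Add 6 hours 35 minutes leg 4 → 1:40 AM UTC (Oct 20).
Bangkok is UTC+7:00, so local arrival = 1:40 AM + 7:00 = 8:40 AM on Oct 20.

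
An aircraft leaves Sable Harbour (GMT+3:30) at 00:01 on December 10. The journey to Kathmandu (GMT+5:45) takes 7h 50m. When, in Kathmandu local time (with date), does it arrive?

Kathmandu is 2:15 ahead of Sable Harbour.
After 7 hours 50 minutes it is 07:51 in Sable Harbour.
Shift by the zone difference: 07:51 + 2:15 = 10:06 on Dec 10 in Kathmandu.

10:06 on December 10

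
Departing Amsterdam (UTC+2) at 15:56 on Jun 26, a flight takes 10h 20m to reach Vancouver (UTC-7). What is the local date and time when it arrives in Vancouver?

17:16 on June 26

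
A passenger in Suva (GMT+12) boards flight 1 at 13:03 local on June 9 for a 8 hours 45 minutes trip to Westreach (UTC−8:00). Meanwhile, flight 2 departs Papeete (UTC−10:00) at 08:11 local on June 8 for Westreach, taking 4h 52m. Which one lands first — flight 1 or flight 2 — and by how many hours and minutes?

Flight 1 in UTC: 13:03 − 12:00 = 01:03 on Jun 9.
+8 hours 45 minutes → arrive 09:48 UTC on Jun 9.
Flight 2 in UTC: 08:11 + 10:00 = 18:11 on Jun 8.
+4 hours and 52 minutes → arrive 23:03 UTC on Jun 8.
Flight 2 lands earlier by 10 hours 45 minutes.

the second, by 10 hours 45 minutes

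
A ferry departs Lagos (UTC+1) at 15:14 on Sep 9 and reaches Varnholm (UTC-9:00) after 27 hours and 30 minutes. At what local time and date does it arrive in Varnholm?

Convert departure to UTC: 15:14 − 1:00 = 14:14 UTC on Sep 9.
Add 27 hours 30 minutes travel time → 17:44 UTC (Sep 10).
Varnholm is UTC−9:00, so local arrival = 17:44 − 9:00 = 08:44 on Sep 10.

08:44 on Sep 10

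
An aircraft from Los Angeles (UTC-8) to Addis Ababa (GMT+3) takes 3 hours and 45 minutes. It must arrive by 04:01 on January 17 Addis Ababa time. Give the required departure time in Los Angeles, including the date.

13:16 on January 16

Target arrival in UTC: 04:01 − 3:00 = 01:01 on Jan 17.
Subtract 3 hours and 45 minutes → departure 21:16 UTC on Jan 16.
Los Angeles is UTC−8:00: 21:16 − 8:00 = 13:16 on Jan 16.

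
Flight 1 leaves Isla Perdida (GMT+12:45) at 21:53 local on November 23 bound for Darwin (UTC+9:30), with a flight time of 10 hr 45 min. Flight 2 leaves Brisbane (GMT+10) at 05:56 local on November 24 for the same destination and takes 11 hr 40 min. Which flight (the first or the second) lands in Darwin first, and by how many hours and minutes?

the first, by 11 hours 43 minutes

Flight 1 in UTC: 21:53 − 12:45 = 09:08 on Nov 23.
+10 hours and 45 minutes → arrive 19:53 UTC on Nov 23.
Flight 2 in UTC: 05:56 − 10:00 = 19:56 on Nov 23.
+11 hours and 40 minutes → arrive 07:36 UTC on Nov 24.
Flight 1 lands earlier by 11 hours 43 minutes.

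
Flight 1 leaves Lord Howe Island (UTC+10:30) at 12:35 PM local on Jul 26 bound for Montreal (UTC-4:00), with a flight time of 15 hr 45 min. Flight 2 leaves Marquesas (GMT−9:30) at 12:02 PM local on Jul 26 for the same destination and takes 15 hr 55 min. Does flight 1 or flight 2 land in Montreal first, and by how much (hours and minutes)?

Flight 1 in UTC: 12:35 PM − 10:30 = 2:05 AM on Jul 26.
+15 hours 45 minutes → arrive 5:50 PM UTC on Jul 26.
Flight 2 in UTC: 12:02 PM + 9:30 = 9:32 PM on Jul 26.
+15 hours and 55 minutes → arrive 1:27 PM UTC on Jul 27.
Flight 1 lands earlier by 19 hours 37 minutes.

the first, by 19 hours 37 minutes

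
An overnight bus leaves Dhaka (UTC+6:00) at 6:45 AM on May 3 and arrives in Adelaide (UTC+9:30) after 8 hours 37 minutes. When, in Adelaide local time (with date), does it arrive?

Convert departure to UTC: 6:45 AM − 6:00 = 12:45 AM UTC on May 3.
Add 8 hours and 37 minutes travel time → 9:22 AM UTC.
Adelaide is UTC+9:30, so local arrival = 9:22 AM + 9:30 = 6:52 PM on May 3.

6:52 PM on May 3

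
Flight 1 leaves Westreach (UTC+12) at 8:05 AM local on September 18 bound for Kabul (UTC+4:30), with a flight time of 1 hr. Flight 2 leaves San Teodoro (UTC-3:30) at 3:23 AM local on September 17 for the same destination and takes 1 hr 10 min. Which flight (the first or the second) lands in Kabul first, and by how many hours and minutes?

Flight 1 in UTC: 8:05 AM − 12:00 = 8:05 PM on Sep 17.
+1 hour → arrive 9:05 PM UTC on Sep 17.
Flight 2 in UTC: 3:23 AM + 3:30 = 6:53 AM on Sep 17.
+1 hour and 10 minutes → arrive 8:03 AM UTC on Sep 17.
Flight 2 lands earlier by 13 hours 2 minutes.

the second, by 13 hours 2 minutes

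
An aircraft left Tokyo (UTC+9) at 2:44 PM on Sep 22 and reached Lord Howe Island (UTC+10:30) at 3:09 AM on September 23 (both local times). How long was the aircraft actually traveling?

10 hours 55 minutes

Departure in UTC: 2:44 PM − 9:00 = 5:44 AM on Sep 22.
Arrival in UTC: 3:09 AM − 10:30 = 4:39 PM on Sep 22.
Elapsed = 4:39 PM − 5:44 AM = 10 hours 55 minutes.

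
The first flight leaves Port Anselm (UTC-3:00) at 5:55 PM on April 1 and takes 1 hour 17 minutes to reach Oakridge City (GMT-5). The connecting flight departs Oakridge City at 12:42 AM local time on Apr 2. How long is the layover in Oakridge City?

Convert departure to UTC: 5:55 PM + 3:00 = 8:55 PM UTC on Apr 1.
Add 1 hour 17 minutes flight time → 10:12 PM UTC.
Oakridge City is UTC−5:00, so local arrival = 10:12 PM − 5:00 = 5:12 PM on Apr 1.
Layover = 12:42 AM − 5:12 PM (+1 day) = 7 hours 30 minutes.

7 hours 30 minutes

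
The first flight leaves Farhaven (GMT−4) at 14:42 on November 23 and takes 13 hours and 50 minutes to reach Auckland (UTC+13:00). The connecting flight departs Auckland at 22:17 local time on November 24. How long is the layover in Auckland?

Convert departure to UTC: 14:42 + 4:00 = 18:42 UTC on Nov 23.
Add 13 hours and 50 minutes flight time → 08:32 UTC (Nov 24).
Auckland is UTC+13:00, so local arrival = 08:32 + 13:00 = 21:32 on Nov 24.
Layover = 22:17 − 21:32 = 45 minutes.

45 minutes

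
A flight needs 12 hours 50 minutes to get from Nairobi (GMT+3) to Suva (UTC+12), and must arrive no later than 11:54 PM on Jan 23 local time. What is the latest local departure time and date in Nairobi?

2:04 AM on January 23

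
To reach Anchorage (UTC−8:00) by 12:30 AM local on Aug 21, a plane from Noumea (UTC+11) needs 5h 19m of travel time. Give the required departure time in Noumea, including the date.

Target arrival in UTC: 12:30 AM + 8:00 = 8:30 AM on Aug 21.
Subtract 5 hours 19 minutes → departure 3:11 AM UTC on Aug 21.
Noumea is UTC+11:00: 3:11 AM + 11:00 = 2:11 PM on Aug 21.

2:11 PM on August 21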